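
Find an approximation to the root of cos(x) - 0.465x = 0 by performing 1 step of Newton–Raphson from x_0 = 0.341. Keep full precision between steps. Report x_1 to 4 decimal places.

f'(x) = -sin(x) - 0.465
x_0 = 0.341000: f = 0.783856, f' = -0.799430 → x_1 = 0.341000 - (0.783856)/(-0.799430) = 1.321519

1.3215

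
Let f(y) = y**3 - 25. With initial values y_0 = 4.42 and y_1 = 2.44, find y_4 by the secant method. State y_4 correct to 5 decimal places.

2.92138

f(y_0) = 61.350888, f(y_1) = -10.473216
y_2 = 2.440000 - (-10.473216)·(2.440000 - 4.420000)/(-10.473216 - (61.350888)) = 2.728719; f(y_2) = -4.682216
y_3 = 2.728719 - (-4.682216)·(2.728719 - 2.440000)/(-4.682216 - (-10.473216)) = 2.962158; f(y_3) = 0.991087
y_4 = 2.962158 - (0.991087)·(2.962158 - 2.728719)/(0.991087 - (-4.682216)) = 2.921377; f(y_4) = -0.067663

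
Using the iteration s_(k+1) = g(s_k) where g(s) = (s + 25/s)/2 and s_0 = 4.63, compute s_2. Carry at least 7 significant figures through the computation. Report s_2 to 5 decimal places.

5.00002

s_1 = g(4.630000) = 5.014784
s_2 = g(5.014784) = 5.000022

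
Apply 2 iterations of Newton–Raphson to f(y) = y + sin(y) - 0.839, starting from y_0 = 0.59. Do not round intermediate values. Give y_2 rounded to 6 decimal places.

0.425877

f'(y) = 1 + cos(y)
y_0 = 0.590000: f = 0.307361, f' = 1.830941 → y_1 = 0.590000 - (0.307361)/(1.830941) = 0.422129
y_1 = 0.422129: f = -0.007167, f' = 1.912219 → y_2 = 0.422129 - (-0.007167)/(1.912219) = 0.425877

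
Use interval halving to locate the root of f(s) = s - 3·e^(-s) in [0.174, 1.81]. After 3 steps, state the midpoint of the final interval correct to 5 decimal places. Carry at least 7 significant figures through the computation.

1.09425

f(0.174000) = -2.346891, f(1.810000) = 1.319038 (opposite signs)
step 1: m = 0.992000, f(m) = -0.120503 < 0 → root in [0.992000, 1.810000]
step 2: m = 1.401000, f(m) = 0.661949 > 0 → root in [0.992000, 1.401000]
step 3: m = 1.196500, f(m) = 0.289749 > 0 → root in [0.992000, 1.196500]
Midpoint of [0.992000, 1.196500] = 1.094250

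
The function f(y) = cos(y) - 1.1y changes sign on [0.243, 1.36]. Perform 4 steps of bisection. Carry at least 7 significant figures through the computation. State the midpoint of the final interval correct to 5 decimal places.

0.69678

f(0.243000) = 0.703320, f(1.360000) = -1.286761 (opposite signs)
step 1: m = 0.801500, f(m) = -0.186020 < 0 → root in [0.243000, 0.801500]
step 2: m = 0.522250, f(m) = 0.292224 > 0 → root in [0.522250, 0.801500]
step 3: m = 0.661875, f(m) = 0.060779 > 0 → root in [0.661875, 0.801500]
step 4: m = 0.731688, f(m) = -0.060808 < 0 → root in [0.661875, 0.731688]
Midpoint of [0.661875, 0.731688] = 0.696781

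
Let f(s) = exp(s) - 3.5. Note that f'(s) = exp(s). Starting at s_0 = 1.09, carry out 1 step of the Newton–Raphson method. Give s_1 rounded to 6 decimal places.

1.266758

s_0 = 1.090000: f = -0.525726, f' = 2.974274 → s_1 = 1.090000 - (-0.525726)/(2.974274) = 1.266758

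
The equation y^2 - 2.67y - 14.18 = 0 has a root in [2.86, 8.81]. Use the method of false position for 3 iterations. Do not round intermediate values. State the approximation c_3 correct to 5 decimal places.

5.23167

False-position update: c = (a·f(b) − b·f(a))/(f(b) − f(a)); replace the endpoint whose sign matches f(c).
f(2.860000) = -13.636600, f(8.810000) = 39.913400
step 1: c = 4.375178, f(c) = -6.719544 < 0 → new bracket [4.375178, 8.810000]
step 2: c = 5.014211, f(c) = -2.425634 < 0 → new bracket [5.014211, 8.810000]
step 3: c = 5.231674, f(c) = -0.778155 < 0 → new bracket [5.231674, 8.810000]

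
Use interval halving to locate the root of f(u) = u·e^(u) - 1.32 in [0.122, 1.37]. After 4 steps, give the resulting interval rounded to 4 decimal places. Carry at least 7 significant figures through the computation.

f(0.122000) = -1.182170, f(1.370000) = 4.071430 (opposite signs)
step 1: m = 0.746000, f(m) = 0.252978 > 0 → root in [0.122000, 0.746000]
step 2: m = 0.434000, f(m) = -0.650156 < 0 → root in [0.434000, 0.746000]
step 3: m = 0.590000, f(m) = -0.255647 < 0 → root in [0.590000, 0.746000]
step 4: m = 0.668000, f(m) = -0.017178 < 0 → root in [0.668000, 0.746000]

[0.6680, 0.7460]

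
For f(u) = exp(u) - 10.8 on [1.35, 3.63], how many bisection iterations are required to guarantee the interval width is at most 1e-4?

15

Initial width b − a = 3.63 − 1.35 = 2.280000.
After n steps the width is (b−a)/2^n; need (b−a)/2^n ≤ 1e-4.
So n ≥ log₂(2.280000/1e-4) = log₂(22800.0000) ≈ 14.4767.
Hence n = 15.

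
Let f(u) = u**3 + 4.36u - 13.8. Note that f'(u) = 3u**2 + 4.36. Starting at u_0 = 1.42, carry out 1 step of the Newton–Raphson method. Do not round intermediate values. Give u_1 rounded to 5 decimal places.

u_0 = 1.420000: f = -4.745512, f' = 10.409200 → u_1 = 1.420000 - (-4.745512)/(10.409200) = 1.875896

1.87590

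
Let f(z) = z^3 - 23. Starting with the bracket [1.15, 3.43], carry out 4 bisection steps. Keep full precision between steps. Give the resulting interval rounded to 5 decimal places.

f(1.150000) = -21.479125, f(3.430000) = 17.353607 (opposite signs)
step 1: m = 2.290000, f(m) = -10.991011 < 0 → root in [2.290000, 3.430000]
step 2: m = 2.860000, f(m) = 0.393656 > 0 → root in [2.290000, 2.860000]
step 3: m = 2.575000, f(m) = -5.926141 < 0 → root in [2.575000, 2.860000]
step 4: m = 2.717500, f(m) = -2.931789 < 0 → root in [2.717500, 2.860000]

[2.71750, 2.86000]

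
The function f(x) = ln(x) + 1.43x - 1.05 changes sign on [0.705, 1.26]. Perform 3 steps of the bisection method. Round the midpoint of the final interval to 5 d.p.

f(0.705000) = -0.391407, f(1.260000) = 0.982912 (opposite signs)
step 1: m = 0.982500, f(m) = 0.337320 > 0 → root in [0.705000, 0.982500]
step 2: m = 0.843750, f(m) = -0.013337 < 0 → root in [0.843750, 0.982500]
step 3: m = 0.913125, f(m) = 0.164886 > 0 → root in [0.843750, 0.913125]
Midpoint of [0.843750, 0.913125] = 0.878437

0.87844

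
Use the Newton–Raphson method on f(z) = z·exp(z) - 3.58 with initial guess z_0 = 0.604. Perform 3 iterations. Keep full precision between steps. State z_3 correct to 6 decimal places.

f'(z) = (z + 1)·exp(z)
z_0 = 0.604000: f = -2.475029, f' = 2.934393 → z_1 = 0.604000 - (-2.475029)/(2.934393) = 1.447455
z_1 = 1.447455: f = 2.574986, f' = 10.407266 → z_2 = 1.447455 - (2.574986)/(10.407266) = 1.200033
z_2 = 1.200033: f = 0.404384, f' = 7.304612 → z_3 = 1.200033 - (0.404384)/(7.304612) = 1.144673

1.144673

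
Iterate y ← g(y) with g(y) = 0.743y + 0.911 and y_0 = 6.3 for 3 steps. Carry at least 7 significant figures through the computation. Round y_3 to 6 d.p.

y_1 = g(6.300000) = 5.591900
y_2 = g(5.591900) = 5.065782
y_3 = g(5.065782) = 4.674876

4.674876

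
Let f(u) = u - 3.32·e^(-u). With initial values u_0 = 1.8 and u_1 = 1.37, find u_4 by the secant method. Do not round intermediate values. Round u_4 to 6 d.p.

1.102476

f(u_0) = 1.251208, f(u_1) = 0.526365
u_2 = 1.370000 - (0.526365)·(1.370000 - 1.800000)/(0.526365 - (1.251208)) = 1.057743; f(u_2) = -0.095088
u_3 = 1.057743 - (-0.095088)·(1.057743 - 1.370000)/(-0.095088 - (0.526365)) = 1.105522; f(u_3) = 0.006475
u_4 = 1.105522 - (0.006475)·(1.105522 - 1.057743)/(0.006475 - (-0.095088)) = 1.102476; f(u_4) = 0.000076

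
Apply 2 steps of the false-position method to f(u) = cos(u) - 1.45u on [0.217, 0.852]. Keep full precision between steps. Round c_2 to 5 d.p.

0.57662

False-position update: c = (a·f(b) − b·f(a))/(f(b) − f(a)); replace the endpoint whose sign matches f(c).
f(0.217000) = 0.661898, f(0.852000) = -0.576921
step 1: c = 0.556279, f(c) = 0.042621 > 0 → new bracket [0.556279, 0.852000]
step 2: c = 0.576623, f(c) = 0.002205 > 0 → new bracket [0.576623, 0.852000]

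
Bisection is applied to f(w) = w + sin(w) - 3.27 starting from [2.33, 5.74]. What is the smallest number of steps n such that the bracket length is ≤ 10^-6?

Initial width b − a = 5.74 − 2.33 = 3.410000.
After n steps the width is (b−a)/2^n; need (b−a)/2^n ≤ 10^-6.
So n ≥ log₂(3.410000/10^-6) = log₂(3410000.0000) ≈ 21.7013.
Hence n = 22.

22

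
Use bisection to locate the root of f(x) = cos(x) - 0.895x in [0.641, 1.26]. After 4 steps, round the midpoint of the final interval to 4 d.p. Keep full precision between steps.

0.7764

f(0.641000) = 0.227803, f(1.260000) = -0.821883 (opposite signs)
step 1: m = 0.950500, f(m) = -0.269421 < 0 → root in [0.641000, 0.950500]
step 2: m = 0.795750, f(m) = -0.012447 < 0 → root in [0.641000, 0.795750]
step 3: m = 0.718375, f(m) = 0.109931 > 0 → root in [0.718375, 0.795750]
step 4: m = 0.757062, f(m) = 0.049286 > 0 → root in [0.757062, 0.795750]
Midpoint of [0.757062, 0.795750] = 0.776406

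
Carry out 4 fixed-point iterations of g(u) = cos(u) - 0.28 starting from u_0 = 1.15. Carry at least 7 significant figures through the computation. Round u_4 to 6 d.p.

0.608277

u_1 = g(1.150000) = 0.128487
u_2 = g(0.128487) = 0.711757
u_3 = g(0.711757) = 0.477216
u_4 = g(0.477216) = 0.608277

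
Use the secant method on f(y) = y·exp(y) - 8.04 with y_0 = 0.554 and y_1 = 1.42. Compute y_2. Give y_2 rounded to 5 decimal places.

Secant update: y_(k+1) = y_k − f(y_k)·(y_k − y_(k-1))/(f(y_k) − f(y_(k-1))).
f(y_0) = -7.075929, f(y_1) = -2.165289
y_2 = 1.420000 - (-2.165289)·(1.420000 - 0.554000)/(-2.165289 - (-7.075929)) = 1.801852; f(y_2) = 2.880784

1.80185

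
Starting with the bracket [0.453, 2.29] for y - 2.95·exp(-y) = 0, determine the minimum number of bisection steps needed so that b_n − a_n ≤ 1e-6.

21

Initial width b − a = 2.29 − 0.453 = 1.837000.
After n steps the width is (b−a)/2^n; need (b−a)/2^n ≤ 1e-6.
So n ≥ log₂(1.837000/1e-6) = log₂(1837000.0000) ≈ 20.8089.
Hence n = 21.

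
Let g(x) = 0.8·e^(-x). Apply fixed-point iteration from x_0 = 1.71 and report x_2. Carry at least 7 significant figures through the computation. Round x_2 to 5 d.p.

x_1 = g(1.710000) = 0.144693
x_2 = g(0.144693) = 0.692231

0.69223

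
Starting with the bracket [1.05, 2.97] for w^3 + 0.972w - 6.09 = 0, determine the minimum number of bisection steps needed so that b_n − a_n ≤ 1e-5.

18

Initial width b − a = 2.97 − 1.05 = 1.920000.
After n steps the width is (b−a)/2^n; need (b−a)/2^n ≤ 1e-5.
So n ≥ log₂(1.920000/1e-5) = log₂(192000.0000) ≈ 17.5507.
Hence n = 18.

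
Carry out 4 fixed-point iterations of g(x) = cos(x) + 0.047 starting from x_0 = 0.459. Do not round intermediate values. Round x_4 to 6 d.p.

0.704962

x_1 = g(0.459000) = 0.943496
x_2 = g(0.943496) = 0.633961
x_3 = g(0.633961) = 0.852687
x_4 = g(0.852687) = 0.704962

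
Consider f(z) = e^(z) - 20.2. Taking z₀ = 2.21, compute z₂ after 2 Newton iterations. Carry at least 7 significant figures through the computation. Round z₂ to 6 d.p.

3.082822

Newton update: z ← z − f(z)/f'(z).
f'(z) = e^(z)
z_0 = 2.210000: f = -11.084284, f' = 9.115716 → z_1 = 2.210000 - (-11.084284)/(9.115716) = 3.425953
z_1 = 3.425953: f = 10.551941, f' = 30.751941 → z_2 = 3.425953 - (10.551941)/(30.751941) = 3.082822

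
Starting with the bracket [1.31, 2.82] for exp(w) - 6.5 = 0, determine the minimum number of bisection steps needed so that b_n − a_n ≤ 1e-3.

Initial width b − a = 2.82 − 1.31 = 1.510000.
After n steps the width is (b−a)/2^n; need (b−a)/2^n ≤ 1e-3.
So n ≥ log₂(1.510000/1e-3) = log₂(1510.0000) ≈ 10.5603.
Hence n = 11.

11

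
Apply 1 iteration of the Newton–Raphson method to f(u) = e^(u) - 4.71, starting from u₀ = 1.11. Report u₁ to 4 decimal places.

f'(u) = e^(u)
u_0 = 1.110000: f = -1.675642, f' = 3.034358 → u_1 = 1.110000 - (-1.675642)/(3.034358) = 1.662223

1.6622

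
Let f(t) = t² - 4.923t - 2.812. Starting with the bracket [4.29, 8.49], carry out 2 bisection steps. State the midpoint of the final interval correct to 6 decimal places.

5.865000

f(4.290000) = -5.527570, f(8.490000) = 27.471830 (opposite signs)
step 1: m = 6.390000, f(m) = 6.562130 > 0 → root in [4.290000, 6.390000]
step 2: m = 5.340000, f(m) = -0.585220 < 0 → root in [5.340000, 6.390000]
Midpoint of [5.340000, 6.390000] = 5.865000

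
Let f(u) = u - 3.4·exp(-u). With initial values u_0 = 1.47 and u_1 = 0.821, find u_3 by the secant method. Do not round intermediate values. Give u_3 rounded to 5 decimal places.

Secant update: u_(k+1) = u_k − f(u_k)·(u_k − u_(k-1))/(f(u_k) − f(u_(k-1))).
f(u_0) = 0.688253, f(u_1) = -0.674971
u_2 = 0.821000 - (-0.674971)·(0.821000 - 1.470000)/(-0.674971 - (0.688253)) = 1.142338; f(u_2) = 0.057493
u_3 = 1.142338 - (0.057493)·(1.142338 - 0.821000)/(0.057493 - (-0.674971)) = 1.117116; f(u_3) = 0.004560

1.11712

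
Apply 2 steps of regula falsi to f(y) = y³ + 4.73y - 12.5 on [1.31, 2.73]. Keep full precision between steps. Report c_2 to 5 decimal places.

f(1.310000) = -4.055609, f(2.730000) = 20.759317
step 1: c = 1.542077, f(c) = -1.538919 < 0 → new bracket [1.542077, 2.730000]
step 2: c = 1.624061, f(c) = -0.534604 < 0 → new bracket [1.624061, 2.730000]

1.62406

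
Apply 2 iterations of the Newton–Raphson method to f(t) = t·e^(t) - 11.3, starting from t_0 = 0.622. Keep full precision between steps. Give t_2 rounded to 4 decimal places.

Newton update: t ← t − f(t)/f'(t).
f'(t) = (t + 1)·e^(t)
t_0 = 0.622000: f = -10.141432, f' = 3.021218 → t_1 = 0.622000 - (-10.141432)/(3.021218) = 3.978737
t_1 = 3.978737: f = 201.361334, f' = 266.110797 → t_2 = 3.978737 - (201.361334)/(266.110797) = 3.222054

3.2221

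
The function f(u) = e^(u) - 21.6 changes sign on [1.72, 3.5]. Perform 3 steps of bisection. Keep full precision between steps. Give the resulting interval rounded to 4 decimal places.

[3.0550, 3.2775]

f(1.720000) = -16.015472, f(3.500000) = 11.515452 (opposite signs)
step 1: m = 2.610000, f(m) = -8.000949 < 0 → root in [2.610000, 3.500000]
step 2: m = 3.055000, f(m) = -0.378814 < 0 → root in [3.055000, 3.500000]
step 3: m = 3.277500, f(m) = 4.909416 > 0 → root in [3.055000, 3.277500]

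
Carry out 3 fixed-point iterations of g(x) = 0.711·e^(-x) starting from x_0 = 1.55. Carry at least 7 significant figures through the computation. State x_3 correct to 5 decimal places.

0.38578

x_1 = g(1.550000) = 0.150908
x_2 = g(0.150908) = 0.611408
x_3 = g(0.611408) = 0.385779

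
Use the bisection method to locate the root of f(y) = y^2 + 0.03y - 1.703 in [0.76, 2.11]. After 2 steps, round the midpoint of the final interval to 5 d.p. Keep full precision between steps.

1.26625

f(0.760000) = -1.102600, f(2.110000) = 2.812400 (opposite signs)
step 1: m = 1.435000, f(m) = 0.399275 > 0 → root in [0.760000, 1.435000]
step 2: m = 1.097500, f(m) = -0.465569 < 0 → root in [1.097500, 1.435000]
Midpoint of [1.097500, 1.435000] = 1.266250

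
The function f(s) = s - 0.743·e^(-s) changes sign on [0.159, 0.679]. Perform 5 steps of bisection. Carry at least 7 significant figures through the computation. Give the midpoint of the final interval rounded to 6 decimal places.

0.459625

f(0.159000) = -0.474776, f(0.679000) = 0.302207 (opposite signs)
step 1: m = 0.419000, f(m) = -0.069674 < 0 → root in [0.419000, 0.679000]
step 2: m = 0.549000, f(m) = 0.119897 > 0 → root in [0.419000, 0.549000]
step 3: m = 0.484000, f(m) = 0.026079 > 0 → root in [0.419000, 0.484000]
step 4: m = 0.451500, f(m) = -0.021548 < 0 → root in [0.451500, 0.484000]
step 5: m = 0.467750, f(m) = 0.002327 > 0 → root in [0.451500, 0.467750]
Midpoint of [0.451500, 0.467750] = 0.459625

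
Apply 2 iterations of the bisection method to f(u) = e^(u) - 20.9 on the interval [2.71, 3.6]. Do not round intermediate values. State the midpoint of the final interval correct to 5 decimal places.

3.04375

f(2.710000) = -5.870724, f(3.600000) = 15.698234 (opposite signs)
step 1: m = 3.155000, f(m) = 2.553037 > 0 → root in [2.710000, 3.155000]
step 2: m = 2.932500, f(m) = -2.125492 < 0 → root in [2.932500, 3.155000]
Midpoint of [2.932500, 3.155000] = 3.043750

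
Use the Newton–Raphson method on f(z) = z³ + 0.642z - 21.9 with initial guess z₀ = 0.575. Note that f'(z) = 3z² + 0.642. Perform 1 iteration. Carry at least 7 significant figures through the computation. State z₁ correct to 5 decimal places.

z_0 = 0.575000: f = -21.340741, f' = 1.633875 → z_1 = 0.575000 - (-21.340741)/(1.633875) = 13.636428

13.63643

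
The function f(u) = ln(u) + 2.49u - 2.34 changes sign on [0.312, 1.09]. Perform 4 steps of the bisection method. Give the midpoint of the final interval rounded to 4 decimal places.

f(0.312000) = -2.727872, f(1.090000) = 0.460278 (opposite signs)
step 1: m = 0.701000, f(m) = -0.949757 < 0 → root in [0.701000, 1.090000]
step 2: m = 0.895500, f(m) = -0.220578 < 0 → root in [0.895500, 1.090000]
step 3: m = 0.992750, f(m) = 0.124671 > 0 → root in [0.895500, 0.992750]
step 4: m = 0.944125, f(m) = -0.046625 < 0 → root in [0.944125, 0.992750]
Midpoint of [0.944125, 0.992750] = 0.968438

0.9684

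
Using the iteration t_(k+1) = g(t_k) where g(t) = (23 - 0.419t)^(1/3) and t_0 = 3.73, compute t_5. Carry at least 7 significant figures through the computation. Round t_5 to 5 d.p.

t_1 = g(3.730000) = 2.777936
t_2 = g(2.777936) = 2.795061
t_3 = g(2.795061) = 2.794755
t_4 = g(2.794755) = 2.794761
t_5 = g(2.794761) = 2.794760

2.79476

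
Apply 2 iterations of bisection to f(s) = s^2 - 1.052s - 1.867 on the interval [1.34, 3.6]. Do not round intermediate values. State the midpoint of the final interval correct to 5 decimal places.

2.18750

f(1.340000) = -1.481080, f(3.600000) = 7.305800 (opposite signs)
step 1: m = 2.470000, f(m) = 1.635460 > 0 → root in [1.340000, 2.470000]
step 2: m = 1.905000, f(m) = -0.242035 < 0 → root in [1.905000, 2.470000]
Midpoint of [1.905000, 2.470000] = 2.187500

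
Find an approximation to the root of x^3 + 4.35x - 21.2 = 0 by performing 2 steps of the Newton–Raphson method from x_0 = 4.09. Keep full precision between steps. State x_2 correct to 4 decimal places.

Newton update: x ← x − f(x)/f'(x).
f'(x) = 3x^2 + 4.35
x_0 = 4.090000: f = 65.009429, f' = 54.534300 → x_1 = 4.090000 - (65.009429)/(54.534300) = 2.897917
x_1 = 2.897917: f = 15.742413, f' = 29.543763 → x_2 = 2.897917 - (15.742413)/(29.543763) = 2.365066

2.3651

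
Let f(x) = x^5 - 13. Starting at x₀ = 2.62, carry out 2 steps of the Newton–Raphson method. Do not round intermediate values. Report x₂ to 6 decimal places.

1.842356

f'(x) = 5x⁴
x_0 = 2.620000: f = 110.454367, f' = 235.599937 → x_1 = 2.620000 - (110.454367)/(235.599937) = 2.151178
x_1 = 2.151178: f = 33.066161, f' = 107.071928 → x_2 = 2.151178 - (33.066161)/(107.071928) = 1.842356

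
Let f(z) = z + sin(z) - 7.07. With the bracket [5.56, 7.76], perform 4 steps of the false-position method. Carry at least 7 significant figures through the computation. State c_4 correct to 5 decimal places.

6.68183

f(5.560000) = -2.171776, f(7.760000) = 1.685587
step 1: c = 6.798646, f(c) = 0.221582 > 0 → new bracket [5.560000, 6.798646]
step 2: c = 6.683970, f(c) = 0.004110 > 0 → new bracket [5.560000, 6.683970]
step 3: c = 6.681846, f(c) = 0.000031 > 0 → new bracket [5.560000, 6.681846]
step 4: c = 6.681830, f(c) = 0.000000 > 0 → new bracket [5.560000, 6.681830]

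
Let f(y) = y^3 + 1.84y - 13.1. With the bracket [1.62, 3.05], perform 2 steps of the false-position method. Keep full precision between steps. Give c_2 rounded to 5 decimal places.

False-position update: c = (a·f(b) − b·f(a))/(f(b) − f(a)); replace the endpoint whose sign matches f(c).
f(1.620000) = -5.867672, f(3.050000) = 20.884625
step 1: c = 1.933647, f(c) = -2.312205 < 0 → new bracket [1.933647, 3.050000]
step 2: c = 2.044922, f(c) = -0.786078 < 0 → new bracket [2.044922, 3.050000]

2.04492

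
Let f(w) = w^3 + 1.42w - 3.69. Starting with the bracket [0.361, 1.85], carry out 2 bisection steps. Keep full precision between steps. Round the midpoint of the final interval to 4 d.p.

1.2916

f(0.361000) = -3.130334, f(1.850000) = 5.268625 (opposite signs)
step 1: m = 1.105500, f(m) = -0.769125 < 0 → root in [1.105500, 1.850000]
step 2: m = 1.477750, f(m) = 1.635434 > 0 → root in [1.105500, 1.477750]
Midpoint of [1.105500, 1.477750] = 1.291625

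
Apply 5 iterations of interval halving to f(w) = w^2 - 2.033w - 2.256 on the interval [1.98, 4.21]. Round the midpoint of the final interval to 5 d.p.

2.85109

f(1.980000) = -2.360940, f(4.210000) = 6.909170 (opposite signs)
step 1: m = 3.095000, f(m) = 1.030890 > 0 → root in [1.980000, 3.095000]
step 2: m = 2.537500, f(m) = -0.975831 < 0 → root in [2.537500, 3.095000]
step 3: m = 2.816250, f(m) = -0.050172 < 0 → root in [2.816250, 3.095000]
step 4: m = 2.955625, f(m) = 0.470934 > 0 → root in [2.816250, 2.955625]
step 5: m = 2.885937, f(m) = 0.205524 > 0 → root in [2.816250, 2.885937]
Midpoint of [2.816250, 2.885937] = 2.851094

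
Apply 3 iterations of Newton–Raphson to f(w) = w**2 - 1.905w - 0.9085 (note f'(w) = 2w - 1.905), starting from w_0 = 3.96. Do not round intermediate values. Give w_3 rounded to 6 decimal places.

2.301201

Newton update: w ← w − f(w)/f'(w).
w_0 = 3.960000: f = 7.229300, f' = 6.015000 → w_1 = 3.960000 - (7.229300)/(6.015000) = 2.758121
w_1 = 2.758121: f = 1.444512, f' = 3.611243 → w_2 = 2.758121 - (1.444512)/(3.611243) = 2.358117
w_2 = 2.358117: f = 0.160003, f' = 2.811234 → w_3 = 2.358117 - (0.160003)/(2.811234) = 2.301201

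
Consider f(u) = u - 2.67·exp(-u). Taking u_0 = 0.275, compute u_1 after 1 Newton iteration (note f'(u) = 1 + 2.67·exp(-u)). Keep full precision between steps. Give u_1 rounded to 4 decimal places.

Newton update: u ← u − f(u)/f'(u).
u_0 = 0.275000: f = -1.753058, f' = 3.028058 → u_1 = 0.275000 - (-1.753058)/(3.028058) = 0.853938

0.8539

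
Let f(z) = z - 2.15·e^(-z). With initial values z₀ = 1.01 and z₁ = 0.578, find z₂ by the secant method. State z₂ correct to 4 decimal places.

0.8954

f(z_0) = 0.226929, f(z_1) = -0.628191
z_2 = 0.578000 - (-0.628191)·(0.578000 - 1.010000)/(-0.628191 - (0.226929)) = 0.895357; f(z_2) = 0.017165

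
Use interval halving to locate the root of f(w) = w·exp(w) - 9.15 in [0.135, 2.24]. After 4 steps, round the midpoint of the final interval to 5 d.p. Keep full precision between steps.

f(0.135000) = -8.995488, f(2.240000) = 11.891062 (opposite signs)
step 1: m = 1.187500, f(m) = -5.256337 < 0 → root in [1.187500, 2.240000]
step 2: m = 1.713750, f(m) = 0.360857 > 0 → root in [1.187500, 1.713750]
step 3: m = 1.450625, f(m) = -2.961953 < 0 → root in [1.450625, 1.713750]
step 4: m = 1.582188, f(m) = -1.451728 < 0 → root in [1.582188, 1.713750]
Midpoint of [1.582188, 1.713750] = 1.647969

1.64797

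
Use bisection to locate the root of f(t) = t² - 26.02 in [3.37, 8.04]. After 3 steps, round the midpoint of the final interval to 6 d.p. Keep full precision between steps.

f(3.370000) = -14.663100, f(8.040000) = 38.621600 (opposite signs)
step 1: m = 5.705000, f(m) = 6.527025 > 0 → root in [3.370000, 5.705000]
step 2: m = 4.537500, f(m) = -5.431094 < 0 → root in [4.537500, 5.705000]
step 3: m = 5.121250, f(m) = 0.207202 > 0 → root in [4.537500, 5.121250]
Midpoint of [4.537500, 5.121250] = 4.829375

4.829375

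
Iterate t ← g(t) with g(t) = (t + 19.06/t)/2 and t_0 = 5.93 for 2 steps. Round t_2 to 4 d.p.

t_1 = g(5.930000) = 4.572083
t_2 = g(4.572083) = 4.370431

4.3704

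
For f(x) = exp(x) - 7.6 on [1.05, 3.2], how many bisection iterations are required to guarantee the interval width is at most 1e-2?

8

Initial width b − a = 3.2 − 1.05 = 2.150000.
After n steps the width is (b−a)/2^n; need (b−a)/2^n ≤ 1e-2.
So n ≥ log₂(2.150000/1e-2) = log₂(215.0000) ≈ 7.7482.
Hence n = 8.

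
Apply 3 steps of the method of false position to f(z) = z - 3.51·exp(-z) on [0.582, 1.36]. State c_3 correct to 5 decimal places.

False-position update: c = (a·f(b) − b·f(a))/(f(b) − f(a)); replace the endpoint whose sign matches f(c).
f(0.582000) = -1.379317, f(1.360000) = 0.459121
step 1: c = 1.165707, f(c) = 0.071632 > 0 → new bracket [0.582000, 1.165707]
step 2: c = 1.136890, f(c) = 0.010828 > 0 → new bracket [0.582000, 1.136890]
step 3: c = 1.132568, f(c) = 0.001628 > 0 → new bracket [0.582000, 1.132568]

1.13257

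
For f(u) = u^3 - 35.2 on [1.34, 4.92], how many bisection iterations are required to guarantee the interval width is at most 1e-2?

9

Initial width b − a = 4.92 − 1.34 = 3.580000.
After n steps the width is (b−a)/2^n; need (b−a)/2^n ≤ 1e-2.
So n ≥ log₂(3.580000/1e-2) = log₂(358.0000) ≈ 8.4838.
Hence n = 9.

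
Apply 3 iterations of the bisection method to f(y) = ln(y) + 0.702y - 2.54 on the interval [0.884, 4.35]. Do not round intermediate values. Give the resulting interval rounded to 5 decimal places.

f(0.884000) = -2.042730, f(4.350000) = 1.983876 (opposite signs)
step 1: m = 2.617000, f(m) = 0.259163 > 0 → root in [0.884000, 2.617000]
step 2: m = 1.750500, f(m) = -0.751248 < 0 → root in [1.750500, 2.617000]
step 3: m = 2.183750, f(m) = -0.225964 < 0 → root in [2.183750, 2.617000]

[2.18375, 2.61700]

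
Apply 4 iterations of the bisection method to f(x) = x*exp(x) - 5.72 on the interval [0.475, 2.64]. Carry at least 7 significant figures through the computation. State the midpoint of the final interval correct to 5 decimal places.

1.35453

f(0.475000) = -4.956193, f(2.640000) = 31.274858 (opposite signs)
step 1: m = 1.557500, f(m) = 1.673358 > 0 → root in [0.475000, 1.557500]
step 2: m = 1.016250, f(m) = -2.912290 < 0 → root in [1.016250, 1.557500]
step 3: m = 1.286875, f(m) = -1.059644 < 0 → root in [1.286875, 1.557500]
step 4: m = 1.422188, f(m) = 0.176646 > 0 → root in [1.286875, 1.422188]
Midpoint of [1.286875, 1.422188] = 1.354531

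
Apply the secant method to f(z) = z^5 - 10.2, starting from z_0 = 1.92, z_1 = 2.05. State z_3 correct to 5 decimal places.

1.64260

Secant update: z_(k+1) = z_k − f(z_k)·(z_k − z_(k-1))/(f(z_k) − f(z_(k-1))).
f(z_0) = 15.891926, f(z_1) = 26.005063
z_2 = 2.050000 - (26.005063)·(2.050000 - 1.920000)/(26.005063 - (15.891926)) = 1.715716; f(z_2) = 4.667132
z_3 = 1.715716 - (4.667132)·(1.715716 - 2.050000)/(4.667132 - (26.005063)) = 1.642600; f(z_3) = 1.758016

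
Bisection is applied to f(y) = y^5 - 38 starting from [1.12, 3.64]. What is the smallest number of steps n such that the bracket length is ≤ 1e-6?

Initial width b − a = 3.64 − 1.12 = 2.520000.
After n steps the width is (b−a)/2^n; need (b−a)/2^n ≤ 1e-6.
So n ≥ log₂(2.520000/1e-6) = log₂(2520000.0000) ≈ 21.2650.
Hence n = 22.

22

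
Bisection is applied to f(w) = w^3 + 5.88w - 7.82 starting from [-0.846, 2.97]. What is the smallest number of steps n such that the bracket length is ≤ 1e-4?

16

Initial width b − a = 2.97 − -0.846 = 3.816000.
After n steps the width is (b−a)/2^n; need (b−a)/2^n ≤ 1e-4.
So n ≥ log₂(3.816000/1e-4) = log₂(38160.0000) ≈ 15.2198.
Hence n = 16.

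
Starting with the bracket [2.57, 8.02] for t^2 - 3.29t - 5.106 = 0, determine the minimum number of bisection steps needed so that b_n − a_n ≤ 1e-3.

Initial width b − a = 8.02 − 2.57 = 5.450000.
After n steps the width is (b−a)/2^n; need (b−a)/2^n ≤ 1e-3.
So n ≥ log₂(5.450000/1e-3) = log₂(5450.0000) ≈ 12.4120.
Hence n = 13.

13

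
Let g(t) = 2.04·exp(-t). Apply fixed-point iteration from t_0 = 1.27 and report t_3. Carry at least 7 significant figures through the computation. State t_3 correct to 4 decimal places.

t_1 = g(1.270000) = 0.572897
t_2 = g(0.572897) = 1.150335
t_3 = g(1.150335) = 0.645723

0.6457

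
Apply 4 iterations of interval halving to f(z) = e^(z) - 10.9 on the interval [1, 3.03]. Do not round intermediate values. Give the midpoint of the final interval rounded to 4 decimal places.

2.3322

f(1.000000) = -8.181718, f(3.030000) = 9.797233 (opposite signs)
step 1: m = 2.015000, f(m) = -3.399273 < 0 → root in [2.015000, 3.030000]
step 2: m = 2.522500, f(m) = 1.559707 > 0 → root in [2.015000, 2.522500]
step 3: m = 2.268750, f(m) = -1.232691 < 0 → root in [2.268750, 2.522500]
step 4: m = 2.395625, f(m) = 0.075055 > 0 → root in [2.268750, 2.395625]
Midpoint of [2.268750, 2.395625] = 2.332187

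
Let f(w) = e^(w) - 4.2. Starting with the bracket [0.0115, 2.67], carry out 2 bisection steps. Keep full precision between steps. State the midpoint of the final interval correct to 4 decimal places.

f(0.011500) = -3.188434, f(2.670000) = 10.239969 (opposite signs)
step 1: m = 1.340750, f(m) = -0.378091 < 0 → root in [1.340750, 2.670000]
step 2: m = 2.005375, f(m) = 3.228879 > 0 → root in [1.340750, 2.005375]
Midpoint of [1.340750, 2.005375] = 1.673062

1.6731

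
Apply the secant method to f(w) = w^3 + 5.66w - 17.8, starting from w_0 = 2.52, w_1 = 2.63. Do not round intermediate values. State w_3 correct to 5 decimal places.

f(w_0) = 12.466208, f(w_1) = 15.277247
w_2 = 2.630000 - (15.277247)·(2.630000 - 2.520000)/(15.277247 - (12.466208)) = 2.032179; f(w_2) = 2.094534
w_3 = 2.032179 - (2.094534)·(2.032179 - 2.630000)/(2.094534 - (15.277247)) = 1.937195; f(w_3) = 0.434278

1.93719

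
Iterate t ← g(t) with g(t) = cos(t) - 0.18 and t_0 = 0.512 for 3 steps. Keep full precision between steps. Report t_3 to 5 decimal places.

0.65087

t_1 = g(0.512000) = 0.691766
t_2 = g(0.691766) = 0.590120
t_3 = g(0.590120) = 0.650874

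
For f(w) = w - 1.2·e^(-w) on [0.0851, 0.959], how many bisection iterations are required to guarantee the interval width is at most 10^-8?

Initial width b − a = 0.959 − 0.0851 = 0.873900.
After n steps the width is (b−a)/2^n; need (b−a)/2^n ≤ 10^-8.
So n ≥ log₂(0.873900/10^-8) = log₂(87390000.0000) ≈ 26.3810.
Hence n = 27.

27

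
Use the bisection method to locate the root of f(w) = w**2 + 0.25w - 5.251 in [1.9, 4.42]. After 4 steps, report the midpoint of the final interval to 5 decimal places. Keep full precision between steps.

2.13625

f(1.900000) = -1.166000, f(4.420000) = 15.390400 (opposite signs)
step 1: m = 3.160000, f(m) = 5.524600 > 0 → root in [1.900000, 3.160000]
step 2: m = 2.530000, f(m) = 1.782400 > 0 → root in [1.900000, 2.530000]
step 3: m = 2.215000, f(m) = 0.208975 > 0 → root in [1.900000, 2.215000]
step 4: m = 2.057500, f(m) = -0.503319 < 0 → root in [2.057500, 2.215000]
Midpoint of [2.057500, 2.215000] = 2.136250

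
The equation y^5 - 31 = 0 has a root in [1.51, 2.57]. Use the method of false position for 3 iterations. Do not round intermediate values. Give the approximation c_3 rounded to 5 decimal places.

f(1.510000) = -23.149727, f(2.570000) = 81.115489
step 1: c = 1.745349, f(c) = -14.803866 < 0 → new bracket [1.745349, 2.570000]
step 2: c = 1.872623, f(c) = -7.972249 < 0 → new bracket [1.872623, 2.570000]
step 3: c = 1.935029, f(c) = -3.870746 < 0 → new bracket [1.935029, 2.570000]

1.93503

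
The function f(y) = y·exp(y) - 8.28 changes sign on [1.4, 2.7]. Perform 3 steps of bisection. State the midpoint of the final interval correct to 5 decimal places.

f(1.400000) = -2.602720, f(2.700000) = 31.895276 (opposite signs)
step 1: m = 2.050000, f(m) = 7.644197 > 0 → root in [1.400000, 2.050000]
step 2: m = 1.725000, f(m) = 1.401599 > 0 → root in [1.400000, 1.725000]
step 3: m = 1.562500, f(m) = -0.825729 < 0 → root in [1.562500, 1.725000]
Midpoint of [1.562500, 1.725000] = 1.643750

1.64375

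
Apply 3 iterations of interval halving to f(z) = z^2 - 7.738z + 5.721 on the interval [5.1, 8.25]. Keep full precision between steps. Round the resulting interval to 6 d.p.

[6.675000, 7.068750]

f(5.100000) = -7.732800, f(8.250000) = 9.945000 (opposite signs)
step 1: m = 6.675000, f(m) = -1.374525 < 0 → root in [6.675000, 8.250000]
step 2: m = 7.462500, f(m) = 3.665081 > 0 → root in [6.675000, 7.462500]
step 3: m = 7.068750, f(m) = 0.990239 > 0 → root in [6.675000, 7.068750]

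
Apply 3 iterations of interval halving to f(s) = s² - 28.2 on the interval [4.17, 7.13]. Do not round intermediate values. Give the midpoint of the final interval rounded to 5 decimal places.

5.46500

f(4.170000) = -10.811100, f(7.130000) = 22.636900 (opposite signs)
step 1: m = 5.650000, f(m) = 3.722500 > 0 → root in [4.170000, 5.650000]
step 2: m = 4.910000, f(m) = -4.091900 < 0 → root in [4.910000, 5.650000]
step 3: m = 5.280000, f(m) = -0.321600 < 0 → root in [5.280000, 5.650000]
Midpoint of [5.280000, 5.650000] = 5.465000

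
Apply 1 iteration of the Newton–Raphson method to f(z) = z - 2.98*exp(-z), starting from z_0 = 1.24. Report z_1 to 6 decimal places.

1.037228

Newton update: z ← z − f(z)/f'(z).
f'(z) = 1 + 2.98*exp(-z)
z_0 = 1.240000: f = 0.377635, f' = 1.862365 → z_1 = 1.240000 - (0.377635)/(1.862365) = 1.037228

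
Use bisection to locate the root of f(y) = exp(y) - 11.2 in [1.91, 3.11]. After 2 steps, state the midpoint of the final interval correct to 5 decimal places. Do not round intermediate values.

2.36000

f(1.910000) = -4.446911, f(3.110000) = 11.221044 (opposite signs)
step 1: m = 2.510000, f(m) = 1.104930 > 0 → root in [1.910000, 2.510000]
step 2: m = 2.210000, f(m) = -2.084284 < 0 → root in [2.210000, 2.510000]
Midpoint of [2.210000, 2.510000] = 2.360000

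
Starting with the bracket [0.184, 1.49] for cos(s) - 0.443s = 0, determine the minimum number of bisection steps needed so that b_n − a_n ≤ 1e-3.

Initial width b − a = 1.49 − 0.184 = 1.306000.
After n steps the width is (b−a)/2^n; need (b−a)/2^n ≤ 1e-3.
So n ≥ log₂(1.306000/1e-3) = log₂(1306.0000) ≈ 10.3509.
Hence n = 11.

11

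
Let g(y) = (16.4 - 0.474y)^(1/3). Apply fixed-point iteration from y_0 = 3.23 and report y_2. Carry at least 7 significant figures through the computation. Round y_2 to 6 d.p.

y_1 = g(3.230000) = 2.459011
y_2 = g(2.459011) = 2.478994

2.478994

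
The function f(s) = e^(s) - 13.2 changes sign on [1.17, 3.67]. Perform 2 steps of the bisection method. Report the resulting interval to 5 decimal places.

f(1.170000) = -9.978007, f(3.670000) = 26.051906 (opposite signs)
step 1: m = 2.420000, f(m) = -1.954141 < 0 → root in [2.420000, 3.670000]
step 2: m = 3.045000, f(m) = 7.810031 > 0 → root in [2.420000, 3.045000]

[2.42000, 3.04500]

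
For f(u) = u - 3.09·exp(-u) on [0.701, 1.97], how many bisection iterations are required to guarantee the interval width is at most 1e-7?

24

Initial width b − a = 1.97 − 0.701 = 1.269000.
After n steps the width is (b−a)/2^n; need (b−a)/2^n ≤ 1e-7.
So n ≥ log₂(1.269000/1e-7) = log₂(12690000.0000) ≈ 23.5972.
Hence n = 24.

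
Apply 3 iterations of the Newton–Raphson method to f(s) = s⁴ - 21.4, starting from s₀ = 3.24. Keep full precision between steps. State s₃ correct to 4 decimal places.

Newton update: s ← s − f(s)/f'(s).
f'(s) = 4s³
s_0 = 3.240000: f = 88.799606, f' = 136.048896 → s_1 = 3.240000 - (88.799606)/(136.048896) = 2.587296
s_1 = 2.587296: f = 23.411010, f' = 69.278510 → s_2 = 2.587296 - (23.411010)/(69.278510) = 2.249370
s_2 = 2.249370: f = 4.200232, f' = 45.524262 → s_3 = 2.249370 - (4.200232)/(45.524262) = 2.157107

2.1571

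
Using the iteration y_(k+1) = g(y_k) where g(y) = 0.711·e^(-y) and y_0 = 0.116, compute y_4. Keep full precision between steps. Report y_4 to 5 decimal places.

y_1 = g(0.116000) = 0.633128
y_2 = g(0.633128) = 0.377490
y_3 = g(0.377490) = 0.487447
y_4 = g(0.487447) = 0.436691

0.43669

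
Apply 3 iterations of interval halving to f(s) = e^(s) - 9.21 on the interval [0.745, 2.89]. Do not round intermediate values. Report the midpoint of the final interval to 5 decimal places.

f(0.745000) = -7.103559, f(2.890000) = 8.783310 (opposite signs)
step 1: m = 1.817500, f(m) = -3.053552 < 0 → root in [1.817500, 2.890000]
step 2: m = 2.353750, f(m) = 1.314964 > 0 → root in [1.817500, 2.353750]
step 3: m = 2.085625, f(m) = -1.160379 < 0 → root in [2.085625, 2.353750]
Midpoint of [2.085625, 2.353750] = 2.219688

2.21969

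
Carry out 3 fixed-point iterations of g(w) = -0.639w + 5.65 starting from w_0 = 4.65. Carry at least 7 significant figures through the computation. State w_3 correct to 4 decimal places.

w_1 = g(4.650000) = 2.678650
w_2 = g(2.678650) = 3.938343
w_3 = g(3.938343) = 3.133399

3.1334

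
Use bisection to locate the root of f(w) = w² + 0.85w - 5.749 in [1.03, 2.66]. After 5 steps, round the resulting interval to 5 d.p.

[1.99781, 2.04875]

f(1.030000) = -3.812600, f(2.660000) = 3.587600 (opposite signs)
step 1: m = 1.845000, f(m) = -0.776725 < 0 → root in [1.845000, 2.660000]
step 2: m = 2.252500, f(m) = 1.239381 > 0 → root in [1.845000, 2.252500]
step 3: m = 2.048750, f(m) = 0.189814 > 0 → root in [1.845000, 2.048750]
step 4: m = 1.946875, f(m) = -0.303834 < 0 → root in [1.946875, 2.048750]
step 5: m = 1.997813, f(m) = -0.059605 < 0 → root in [1.997813, 2.048750]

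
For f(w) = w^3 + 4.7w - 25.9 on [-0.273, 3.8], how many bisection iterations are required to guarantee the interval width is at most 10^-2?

9

Initial width b − a = 3.8 − -0.273 = 4.073000.
After n steps the width is (b−a)/2^n; need (b−a)/2^n ≤ 10^-2.
So n ≥ log₂(4.073000/10^-2) = log₂(407.3000) ≈ 8.6699.
Hence n = 9.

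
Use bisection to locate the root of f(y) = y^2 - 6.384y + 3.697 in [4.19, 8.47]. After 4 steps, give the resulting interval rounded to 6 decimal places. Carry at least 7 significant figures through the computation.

[5.527500, 5.795000]

f(4.190000) = -5.495860, f(8.470000) = 21.365420 (opposite signs)
step 1: m = 6.330000, f(m) = 3.355180 > 0 → root in [4.190000, 6.330000]
step 2: m = 5.260000, f(m) = -2.215240 < 0 → root in [5.260000, 6.330000]
step 3: m = 5.795000, f(m) = 0.283745 > 0 → root in [5.260000, 5.795000]
step 4: m = 5.527500, f(m) = -1.037304 < 0 → root in [5.527500, 5.795000]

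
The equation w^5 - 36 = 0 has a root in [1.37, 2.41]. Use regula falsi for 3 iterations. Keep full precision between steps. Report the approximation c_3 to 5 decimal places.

f(1.370000) = -31.173828, f(2.410000) = 45.299002
step 1: c = 1.793952, f(c) = -17.419660 < 0 → new bracket [1.793952, 2.410000]
step 2: c = 1.965055, f(c) = -6.699625 < 0 → new bracket [1.965055, 2.410000]
step 3: c = 2.022382, f(c) = -2.168874 < 0 → new bracket [2.022382, 2.410000]

2.02238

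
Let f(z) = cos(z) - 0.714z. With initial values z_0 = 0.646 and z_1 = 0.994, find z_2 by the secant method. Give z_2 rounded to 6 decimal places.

0.879967

Secant update: z_(k+1) = z_k − f(z_k)·(z_k − z_(k-1))/(f(z_k) − f(z_(k-1))).
f(z_0) = 0.337254, f(z_1) = -0.164375
z_2 = 0.994000 - (-0.164375)·(0.994000 - 0.646000)/(-0.164375 - (0.337254)) = 0.879967; f(z_2) = 0.008881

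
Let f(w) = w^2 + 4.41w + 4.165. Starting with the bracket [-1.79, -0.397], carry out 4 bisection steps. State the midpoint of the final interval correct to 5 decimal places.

-1.39822

f(-1.790000) = -0.524800, f(-0.397000) = 2.571839 (opposite signs)
step 1: m = -1.093500, f(m) = 0.538407 > 0 → root in [-1.790000, -1.093500]
step 2: m = -1.441750, f(m) = -0.114474 < 0 → root in [-1.441750, -1.093500]
step 3: m = -1.267625, f(m) = 0.181647 > 0 → root in [-1.441750, -1.267625]
step 4: m = -1.354688, f(m) = 0.026006 > 0 → root in [-1.441750, -1.354688]
Midpoint of [-1.441750, -1.354688] = -1.398219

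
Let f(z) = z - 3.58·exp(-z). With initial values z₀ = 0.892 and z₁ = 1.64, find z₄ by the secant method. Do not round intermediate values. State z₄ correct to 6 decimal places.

1.142346

Secant update: z_(k+1) = z_k − f(z_k)·(z_k − z_(k-1))/(f(z_k) − f(z_(k-1))).
f(z_0) = -0.575210, f(z_1) = 0.945551
z_2 = 1.640000 - (0.945551)·(1.640000 - 0.892000)/(0.945551 - (-0.575210)) = 1.174922; f(z_2) = 0.069264
z_3 = 1.174922 - (0.069264)·(1.174922 - 1.640000)/(0.069264 - (0.945551)) = 1.138161; f(z_3) = -0.008898
z_4 = 1.138161 - (-0.008898)·(1.138161 - 1.174922)/(-0.008898 - (0.069264)) = 1.142346; f(z_4) = 0.000077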